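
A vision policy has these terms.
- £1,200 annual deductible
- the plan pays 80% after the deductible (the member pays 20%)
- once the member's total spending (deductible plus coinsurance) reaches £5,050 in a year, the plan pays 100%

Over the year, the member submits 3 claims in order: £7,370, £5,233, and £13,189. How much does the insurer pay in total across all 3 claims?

#1 (£7,370): £1,200 to deductible, leaving £6,170; coinsurance £6,170 × 20% = £1,234. Member pays £2,434; OOP now £2,434. Plan pays £7,370 − £2,434 = £4,936.
#2 (£5,233): deductible already satisfied, so member's share is 20% × £5,233 = £1,046.60. Member owes £1,046.60 (running OOP £3,480.60). Plan pays £5,233 − £1,046.60 = £4,186.40.
#3 (£13,189): deductible already satisfied, so member's share is 20% × £13,189 = £2,637.80. Adding that to £3,480.60 gives £6,118.40, past the £5,050 cap; member pays only £5,050 − £3,480.60 = £1,569.40. Insurer: £13,189 − £1,569.40 = £11,619.60.
Insurer total = bills − member's total = £25,792 − £5,050 = £20,742.

£20,742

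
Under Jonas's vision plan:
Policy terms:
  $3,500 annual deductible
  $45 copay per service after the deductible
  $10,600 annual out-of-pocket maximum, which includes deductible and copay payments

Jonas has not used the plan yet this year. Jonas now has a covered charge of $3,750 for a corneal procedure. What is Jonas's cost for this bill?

Nothing has been paid toward the $3,500 deductible, so the first $3,500 of this charge is applied there.
That leaves $3,750 − $3,500 = $250 for the copay.
Copay on this service: $45.
So the member owes $3,500 + $45 = $3,545 before any cap.
Year-to-date out-of-pocket becomes $0 + $3,545 = $3,545, still under the $10,600 maximum, so no cap applies.

$3,545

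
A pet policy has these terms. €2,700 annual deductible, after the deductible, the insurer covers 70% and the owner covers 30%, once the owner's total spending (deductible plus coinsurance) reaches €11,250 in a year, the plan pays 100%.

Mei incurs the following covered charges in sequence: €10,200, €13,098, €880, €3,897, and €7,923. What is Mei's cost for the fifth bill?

€937.50

#1 (€10,200): €2,700 to deductible, leaving €7,500; coinsurance €7,500 × 30% = €2,250. Cost to owner: €4,950. OOP to date €4,950.
#2 (€13,098): 30% coinsurance on €13,098 = €3,929.40. Owner owes €3,929.40 (running OOP €8,879.40).
#3 (€880): deductible met; 30% of €880 = €264. Owner owes €264 (running OOP €9,143.40).
#4 (€3,897): deductible already satisfied, so owner's share is 30% × €3,897 = €1,169.10. Cost to owner: €1,169.10. OOP to date €10,312.50.
#5 (€7,923): deductible met; 30% of €7,923 = €2,376.90. Adding that to €10,312.50 gives €12,689.40, past the €11,250 cap; owner pays only €11,250 − €10,312.50 = €937.50.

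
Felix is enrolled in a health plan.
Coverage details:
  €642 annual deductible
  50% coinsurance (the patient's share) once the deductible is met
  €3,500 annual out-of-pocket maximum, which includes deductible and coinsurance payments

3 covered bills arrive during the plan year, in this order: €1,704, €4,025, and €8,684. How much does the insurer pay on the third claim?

Claim 1 — €1,704: €642 finishes the deductible; €1,062 goes to coinsurance; patient's 50% is €531. Patient pays €1,173; OOP now €1,173. Insurer: €1,704 − €1,173 = €531.
Claim 2 — €4,025: deductible already satisfied, so patient's share is 50% × €4,025 = €2,012.50. Patient pays €2,012.50; OOP now €3,185.50. Insurer: €4,025 − €2,012.50 = €2,012.50.
Claim 3 — €8,684: deductible already satisfied, so patient's share is 50% × €8,684 = €4,342. That would push OOP to €7,527.50, over the €3,500 cap, so patient pays €3,500 − €3,185.50 = €314.50. Plan pays €8,684 − €314.50 = €8,369.50.

€8,369.50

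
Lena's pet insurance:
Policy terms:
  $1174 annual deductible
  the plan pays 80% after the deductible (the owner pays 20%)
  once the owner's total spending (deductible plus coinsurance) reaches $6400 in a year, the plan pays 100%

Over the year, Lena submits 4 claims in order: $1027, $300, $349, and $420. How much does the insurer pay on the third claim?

$279.20

Claim 1 — $1027: fully absorbed by the deductible. Cost to owner: $1027. OOP to date $1027. Insurer: $1027 − $1027 = $0.
Claim 2 — $300: $147 finishes the deductible; $153 goes to coinsurance; coinsurance $153 × 20% = $30.60. Owner owes $177.60 (running OOP $1204.60). Insurer: $300 − $177.60 = $122.40.
Claim 3 — $349: 20% coinsurance on $349 = $69.80. Owner owes $69.80 (running OOP $1274.40). Plan pays $349 − $69.80 = $279.20.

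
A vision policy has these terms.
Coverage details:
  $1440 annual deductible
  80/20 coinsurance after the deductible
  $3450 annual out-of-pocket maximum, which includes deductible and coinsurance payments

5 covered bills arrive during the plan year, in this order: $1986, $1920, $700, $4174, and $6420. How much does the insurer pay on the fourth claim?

$3339.20

#1 ($1986): deductible takes $1440, $546 remains; 20% of $546 = $109.20. Member owes $1549.20 (running OOP $1549.20). Insurer: $1986 − $1549.20 = $436.80.
#2 ($1920): deductible already satisfied, so member's share is 20% × $1920 = $384. Member owes $384 (running OOP $1933.20). Insurer: $1920 − $384 = $1536.
#3 ($700): deductible met; 20% of $700 = $140. Cost to member: $140. OOP to date $2073.20. Plan pays $700 − $140 = $560.
#4 ($4174): deductible met; 20% of $4174 = $834.80. Member pays $834.80; OOP now $2908. Insurer: $4174 − $834.80 = $3339.20.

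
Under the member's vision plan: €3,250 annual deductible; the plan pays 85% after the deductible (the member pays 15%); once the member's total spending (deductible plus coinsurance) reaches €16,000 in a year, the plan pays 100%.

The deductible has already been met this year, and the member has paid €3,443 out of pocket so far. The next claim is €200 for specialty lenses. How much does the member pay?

The deductible is already satisfied, so the full bill goes to coinsurance.
Member's 15% share of €200 is €30.
Year-to-date out-of-pocket becomes €3,443 + €30 = €3,473, still under the €16,000 maximum, so no cap applies.

€30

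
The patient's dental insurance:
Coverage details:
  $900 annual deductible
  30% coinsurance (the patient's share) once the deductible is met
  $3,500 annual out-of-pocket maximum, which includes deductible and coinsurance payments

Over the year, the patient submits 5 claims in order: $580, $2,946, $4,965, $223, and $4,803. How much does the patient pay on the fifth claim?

$255.80

Bill 1, $580: all of it applies to the deductible. Patient pays $580; OOP now $580.
Bill 2, $2,946: $320 to deductible, leaving $2,626; 30% of $2,626 = $787.80. Patient owes $1,107.80 (running OOP $1,687.80).
Bill 3, $4,965: 30% coinsurance on $4,965 = $1,489.50. Patient pays $1,489.50; OOP now $3,177.30.
Bill 4, $223: deductible already satisfied, so patient's share is 30% × $223 = $66.90. Patient pays $66.90; OOP now $3,244.20.
Bill 5, $4,803: 30% coinsurance on $4,803 = $1,440.90. OOP would hit $4,685.10 > $3,500, so the cap limits the patient to $3,500 − $3,244.20 = $255.80.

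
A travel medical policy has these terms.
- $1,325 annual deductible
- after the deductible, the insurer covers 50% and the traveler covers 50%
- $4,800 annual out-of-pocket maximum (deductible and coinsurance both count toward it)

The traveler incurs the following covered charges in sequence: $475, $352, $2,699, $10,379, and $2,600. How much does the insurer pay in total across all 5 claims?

#1 ($475): fully absorbed by the deductible. Cost to traveler: $475. OOP to date $475. Insurer: $475 − $475 = $0.
#2 ($352): fully absorbed by the deductible. Traveler owes $352 (running OOP $827). Insurer: $352 − $352 = $0.
#3 ($2,699): deductible takes $498, $2,201 remains; coinsurance $2,201 × 50% = $1,100.50. Cost to traveler: $1,598.50. OOP to date $2,425.50. Plan pays $2,699 − $1,598.50 = $1,100.50.
#4 ($10,379): deductible met; 50% of $10,379 = $5,189.50. That would push OOP to $7,615, over the $4,800 cap, so traveler pays $4,800 − $2,425.50 = $2,374.50. Plan pays $10,379 − $2,374.50 = $8,004.50.
#5 ($2,600): deductible met; 50% of $2,600 = $1,300. OOP would hit $6,100 > $4,800, so the cap limits the traveler to $4,800 − $4,800 = $0. Insurer: $2,600 − $0 = $2,600.
Insurer total = bills − traveler's total = $16,505 − $4,800 = $11,705.

$11,705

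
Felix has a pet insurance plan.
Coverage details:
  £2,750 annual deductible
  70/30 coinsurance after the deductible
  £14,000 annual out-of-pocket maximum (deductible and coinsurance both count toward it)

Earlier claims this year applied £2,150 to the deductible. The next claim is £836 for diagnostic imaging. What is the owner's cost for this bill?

Deductible still to meet: £2,750 − £2,150 = £600.
The remaining £236 (= £836 − £600) moves to coinsurance.
30% of £236 = £70.80 falls to the owner.
Owner responsibility before any cap: £600 + £70.80 = £670.80.
Year-to-date out-of-pocket becomes £2,150 + £670.80 = £2,820.80, still under the £14,000 maximum, so no cap applies.

£670.80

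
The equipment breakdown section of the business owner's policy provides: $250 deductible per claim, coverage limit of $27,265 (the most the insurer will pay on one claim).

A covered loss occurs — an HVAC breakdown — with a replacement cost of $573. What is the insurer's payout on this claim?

Less the $250 deductible: $573 − $250 = $323.
That's under the $27,265 cap, so the insurer reimburses the full $323.

$323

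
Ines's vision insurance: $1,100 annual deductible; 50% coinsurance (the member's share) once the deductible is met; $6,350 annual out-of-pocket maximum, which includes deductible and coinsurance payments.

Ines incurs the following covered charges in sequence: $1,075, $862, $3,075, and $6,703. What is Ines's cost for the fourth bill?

$3,294

#1 ($1,075): all of it applies to the deductible. Member pays $1,075; OOP now $1,075.
#2 ($862): deductible takes $25, $837 remains; coinsurance $837 × 50% = $418.50. Member pays $443.50; OOP now $1,518.50.
#3 ($3,075): deductible met; 50% of $3,075 = $1,537.50. Member pays $1,537.50; OOP now $3,056.
#4 ($6,703): deductible met; 50% of $6,703 = $3,351.50. Adding that to $3,056 gives $6,407.50, past the $6,350 cap; member pays only $6,350 − $3,056 = $3,294.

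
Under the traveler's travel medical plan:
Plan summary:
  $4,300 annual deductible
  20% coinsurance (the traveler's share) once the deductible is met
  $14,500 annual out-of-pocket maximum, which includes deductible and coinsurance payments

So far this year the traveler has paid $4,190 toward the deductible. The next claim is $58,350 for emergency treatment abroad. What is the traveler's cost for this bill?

$10,310

Deductible still to meet: $4,300 − $4,190 = $110.
After the $110 deductible portion, $58,350 − $110 = $58,240 is subject to coinsurance.
Traveler's 20% share of $58,240 is $11,648.
That puts the traveler's cost at $110 + $11,648 = $11,758 before any cap.
Year-to-date out-of-pocket would reach $4,190 + $11,758 = $15,948, above the $14,500 maximum, so the traveler pays only $14,500 − $4,190 = $10,310.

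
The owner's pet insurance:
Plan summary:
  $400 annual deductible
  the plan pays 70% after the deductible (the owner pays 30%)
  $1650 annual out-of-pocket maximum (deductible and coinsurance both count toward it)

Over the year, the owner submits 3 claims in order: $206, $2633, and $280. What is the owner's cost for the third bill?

#1 ($206): entire amount goes to the deductible. Owner pays $206; OOP now $206.
#2 ($2633): deductible takes $194, $2439 remains; coinsurance $2439 × 30% = $731.70. Owner pays $925.70; OOP now $1131.70.
#3 ($280): deductible already satisfied, so owner's share is 30% × $280 = $84. Cost to owner: $84. OOP to date $1215.70.

$84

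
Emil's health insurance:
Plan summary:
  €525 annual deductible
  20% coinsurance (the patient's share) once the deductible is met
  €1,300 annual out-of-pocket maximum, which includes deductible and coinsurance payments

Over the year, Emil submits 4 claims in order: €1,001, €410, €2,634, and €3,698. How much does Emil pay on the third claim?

#1 (€1,001): €525 finishes the deductible; €476 goes to coinsurance; 20% of €476 = €95.20. Patient pays €620.20; OOP now €620.20.
#2 (€410): 20% coinsurance on €410 = €82. Patient pays €82; OOP now €702.20.
#3 (€2,634): deductible met; 20% of €2,634 = €526.80. Cost to patient: €526.80. OOP to date €1,229.

€526.80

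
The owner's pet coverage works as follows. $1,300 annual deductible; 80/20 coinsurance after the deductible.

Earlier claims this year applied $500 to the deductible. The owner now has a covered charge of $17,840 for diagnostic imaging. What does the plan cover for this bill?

$500 of the $1,300 deductible is already met, leaving $800.
The remaining $17,040 (= $17,840 − $800) moves to coinsurance.
Owner's 20% share of $17,040 is $3,408.
Owner responsibility: $800 + $3,408 = $4,208.
The insurer covers the remainder: $17,840 − $4,208 = $13,632.

$13,632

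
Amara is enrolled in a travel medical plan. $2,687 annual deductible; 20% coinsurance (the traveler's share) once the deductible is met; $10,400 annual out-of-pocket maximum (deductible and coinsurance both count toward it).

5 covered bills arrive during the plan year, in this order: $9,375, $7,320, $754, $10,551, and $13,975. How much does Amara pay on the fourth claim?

$2,110.20

#1 ($9,375): $2,687 to deductible, leaving $6,688; 20% of $6,688 = $1,337.60. Traveler pays $4,024.60; OOP now $4,024.60.
#2 ($7,320): 20% coinsurance on $7,320 = $1,464. Traveler pays $1,464; OOP now $5,488.60.
#3 ($754): deductible met; 20% of $754 = $150.80. Traveler owes $150.80 (running OOP $5,639.40).
#4 ($10,551): deductible met; 20% of $10,551 = $2,110.20. Traveler pays $2,110.20; OOP now $7,749.60.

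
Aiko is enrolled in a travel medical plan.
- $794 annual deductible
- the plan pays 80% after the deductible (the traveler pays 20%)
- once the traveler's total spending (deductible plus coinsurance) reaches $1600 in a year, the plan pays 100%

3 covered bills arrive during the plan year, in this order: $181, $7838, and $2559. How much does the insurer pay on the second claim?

$6419

Bill 1, $181: fully absorbed by the deductible. Traveler owes $181 (running OOP $181). Insurer: $181 − $181 = $0.
Bill 2, $7838: $613 finishes the deductible; $7225 goes to coinsurance; traveler's 20% is $1445. Together that's $613 + $1445 = $2058. Adding that to $181 gives $2239, past the $1600 cap; traveler pays only $1600 − $181 = $1419. Insurer: $7838 − $1419 = $6419.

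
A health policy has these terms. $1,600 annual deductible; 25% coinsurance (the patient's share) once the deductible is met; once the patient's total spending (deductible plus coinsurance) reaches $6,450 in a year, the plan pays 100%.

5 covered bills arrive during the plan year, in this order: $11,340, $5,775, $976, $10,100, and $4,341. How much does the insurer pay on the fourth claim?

$9,372.75

Claim 1 — $11,340: deductible takes $1,600, $9,740 remains; 25% of $9,740 = $2,435. Patient owes $4,035 (running OOP $4,035). Plan pays $11,340 − $4,035 = $7,305.
Claim 2 — $5,775: 25% coinsurance on $5,775 = $1,443.75. Patient owes $1,443.75 (running OOP $5,478.75). Plan pays $5,775 − $1,443.75 = $4,331.25.
Claim 3 — $976: 25% coinsurance on $976 = $244. Patient owes $244 (running OOP $5,722.75). Insurer: $976 − $244 = $732.
Claim 4 — $10,100: deductible already satisfied, so patient's share is 25% × $10,100 = $2,525. Adding that to $5,722.75 gives $8,247.75, past the $6,450 cap; patient pays only $6,450 − $5,722.75 = $727.25. Plan pays $10,100 − $727.25 = $9,372.75.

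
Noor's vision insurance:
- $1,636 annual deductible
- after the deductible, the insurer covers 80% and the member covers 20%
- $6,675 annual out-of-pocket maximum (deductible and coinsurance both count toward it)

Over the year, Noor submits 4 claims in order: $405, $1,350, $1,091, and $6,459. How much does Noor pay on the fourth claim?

#1 ($405): all of it applies to the deductible. Member owes $405 (running OOP $405).
#2 ($1,350): $1,231 to deductible, leaving $119; coinsurance $119 × 20% = $23.80. Member pays $1,254.80; OOP now $1,659.80.
#3 ($1,091): deductible met; 20% of $1,091 = $218.20. Member owes $218.20 (running OOP $1,878).
#4 ($6,459): 20% coinsurance on $6,459 = $1,291.80. Member owes $1,291.80 (running OOP $3,169.80).

$1,291.80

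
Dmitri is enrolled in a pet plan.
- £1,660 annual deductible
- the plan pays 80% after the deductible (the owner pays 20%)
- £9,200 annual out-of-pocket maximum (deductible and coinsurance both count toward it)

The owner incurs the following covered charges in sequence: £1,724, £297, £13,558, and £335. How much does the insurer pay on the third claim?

Claim 1 — £1,724: £1,660 to deductible, leaving £64; 20% of £64 = £12.80. Owner owes £1,672.80 (running OOP £1,672.80). Plan pays £1,724 − £1,672.80 = £51.20.
Claim 2 — £297: 20% coinsurance on £297 = £59.40. Owner owes £59.40 (running OOP £1,732.20). Plan pays £297 − £59.40 = £237.60.
Claim 3 — £13,558: deductible met; 20% of £13,558 = £2,711.60. Owner owes £2,711.60 (running OOP £4,443.80). Insurer: £13,558 − £2,711.60 = £10,846.40.

£10,846.40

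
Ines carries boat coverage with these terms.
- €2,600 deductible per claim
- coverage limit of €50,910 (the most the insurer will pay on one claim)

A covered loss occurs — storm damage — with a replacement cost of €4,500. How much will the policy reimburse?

€1,900

Less the €2,600 deductible: €4,500 − €2,600 = €1,900.
€1,900 is within the €50,910 limit, so the insurer pays €1,900.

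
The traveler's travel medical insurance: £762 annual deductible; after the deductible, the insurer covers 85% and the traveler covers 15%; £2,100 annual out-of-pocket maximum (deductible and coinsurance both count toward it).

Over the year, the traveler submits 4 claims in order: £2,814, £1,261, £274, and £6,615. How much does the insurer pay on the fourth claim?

Claim 1 — £2,814: £762 finishes the deductible; £2,052 goes to coinsurance; 15% of £2,052 = £307.80. Traveler pays £1,069.80; OOP now £1,069.80. Plan pays £2,814 − £1,069.80 = £1,744.20.
Claim 2 — £1,261: deductible met; 15% of £1,261 = £189.15. Traveler pays £189.15; OOP now £1,258.95. Plan pays £1,261 − £189.15 = £1,071.85.
Claim 3 — £274: 15% coinsurance on £274 = £41.10. Traveler pays £41.10; OOP now £1,300.05. Insurer: £274 − £41.10 = £232.90.
Claim 4 — £6,615: 15% coinsurance on £6,615 = £992.25. Adding that to £1,300.05 gives £2,292.30, past the £2,100 cap; traveler pays only £2,100 − £1,300.05 = £799.95. Plan pays £6,615 − £799.95 = £5,815.05.

£5,815.05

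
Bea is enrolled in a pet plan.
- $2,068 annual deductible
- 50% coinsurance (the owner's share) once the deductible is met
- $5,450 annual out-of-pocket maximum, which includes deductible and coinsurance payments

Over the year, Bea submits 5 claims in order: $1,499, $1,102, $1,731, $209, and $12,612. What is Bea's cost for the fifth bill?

$2,145.50

#1 ($1,499): entire amount goes to the deductible. Owner owes $1,499 (running OOP $1,499).
#2 ($1,102): $569 to deductible, leaving $533; 50% of $533 = $266.50. Owner owes $835.50 (running OOP $2,334.50).
#3 ($1,731): 50% coinsurance on $1,731 = $865.50. Owner owes $865.50 (running OOP $3,200).
#4 ($209): 50% coinsurance on $209 = $104.50. Owner owes $104.50 (running OOP $3,304.50).
#5 ($12,612): 50% coinsurance on $12,612 = $6,306. Adding that to $3,304.50 gives $9,610.50, past the $5,450 cap; owner pays only $5,450 − $3,304.50 = $2,145.50.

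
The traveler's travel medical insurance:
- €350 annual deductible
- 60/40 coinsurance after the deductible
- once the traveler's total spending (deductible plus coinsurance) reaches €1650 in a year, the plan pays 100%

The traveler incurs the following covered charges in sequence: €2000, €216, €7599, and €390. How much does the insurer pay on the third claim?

€7045.40

#1 (€2000): deductible takes €350, €1650 remains; 40% of €1650 = €660. Traveler owes €1010 (running OOP €1010). Plan pays €2000 − €1010 = €990.
#2 (€216): deductible already satisfied, so traveler's share is 40% × €216 = €86.40. Cost to traveler: €86.40. OOP to date €1096.40. Insurer: €216 − €86.40 = €129.60.
#3 (€7599): 40% coinsurance on €7599 = €3039.60. That would push OOP to €4136, over the €1650 cap, so traveler pays €1650 − €1096.40 = €553.60. Insurer: €7599 − €553.60 = €7045.40.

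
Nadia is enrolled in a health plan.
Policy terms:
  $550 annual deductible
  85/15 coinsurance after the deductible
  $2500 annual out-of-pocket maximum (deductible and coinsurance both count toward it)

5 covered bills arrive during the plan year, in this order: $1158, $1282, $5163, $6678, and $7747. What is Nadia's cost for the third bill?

$774.45

Claim 1 ($1158): $550 finishes the deductible; $608 goes to coinsurance; patient's 15% is $91.20. Cost to patient: $641.20. OOP to date $641.20.
Claim 2 ($1282): 15% coinsurance on $1282 = $192.30. Patient pays $192.30; OOP now $833.50.
Claim 3 ($5163): deductible already satisfied, so patient's share is 15% × $5163 = $774.45. Patient pays $774.45; OOP now $1607.95.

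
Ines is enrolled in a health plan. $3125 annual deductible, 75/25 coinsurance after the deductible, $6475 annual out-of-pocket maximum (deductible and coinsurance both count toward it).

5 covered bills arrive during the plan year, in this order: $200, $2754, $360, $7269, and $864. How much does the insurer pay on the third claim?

$141.75

Bill 1, $200: fully absorbed by the deductible. Patient owes $200 (running OOP $200). Plan pays $200 − $200 = $0.
Bill 2, $2754: entire amount goes to the deductible. Patient pays $2754; OOP now $2954. Plan pays $2754 − $2754 = $0.
Bill 3, $360: $171 to deductible, leaving $189; 25% of $189 = $47.25. Patient owes $218.25 (running OOP $3172.25). Plan pays $360 − $218.25 = $141.75.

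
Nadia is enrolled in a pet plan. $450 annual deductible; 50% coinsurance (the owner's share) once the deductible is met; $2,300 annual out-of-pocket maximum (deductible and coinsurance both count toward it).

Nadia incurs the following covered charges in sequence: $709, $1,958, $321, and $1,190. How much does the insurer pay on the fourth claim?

Claim 1 — $709: $450 to deductible, leaving $259; 50% of $259 = $129.50. Owner owes $579.50 (running OOP $579.50). Plan pays $709 − $579.50 = $129.50.
Claim 2 — $1,958: deductible already satisfied, so owner's share is 50% × $1,958 = $979. Owner owes $979 (running OOP $1,558.50). Plan pays $1,958 − $979 = $979.
Claim 3 — $321: deductible already satisfied, so owner's share is 50% × $321 = $160.50. Cost to owner: $160.50. OOP to date $1,719. Insurer: $321 − $160.50 = $160.50.
Claim 4 — $1,190: 50% coinsurance on $1,190 = $595. Adding that to $1,719 gives $2,314, past the $2,300 cap; owner pays only $2,300 − $1,719 = $581. Plan pays $1,190 − $581 = $609.

$609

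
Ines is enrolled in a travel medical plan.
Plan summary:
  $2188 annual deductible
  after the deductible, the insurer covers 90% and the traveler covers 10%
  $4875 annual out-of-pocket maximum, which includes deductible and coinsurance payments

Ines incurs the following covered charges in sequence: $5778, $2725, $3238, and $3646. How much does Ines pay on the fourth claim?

Bill 1, $5778: $2188 to deductible, leaving $3590; traveler's 10% is $359. Traveler owes $2547 (running OOP $2547).
Bill 2, $2725: deductible met; 10% of $2725 = $272.50. Traveler pays $272.50; OOP now $2819.50.
Bill 3, $3238: 10% coinsurance on $3238 = $323.80. Traveler owes $323.80 (running OOP $3143.30).
Bill 4, $3646: deductible already satisfied, so traveler's share is 10% × $3646 = $364.60. Traveler pays $364.60; OOP now $3507.90.

$364.60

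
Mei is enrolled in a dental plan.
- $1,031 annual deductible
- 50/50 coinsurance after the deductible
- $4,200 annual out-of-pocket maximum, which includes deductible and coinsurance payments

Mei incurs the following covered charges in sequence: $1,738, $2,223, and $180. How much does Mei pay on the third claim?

Claim 1 ($1,738): $1,031 finishes the deductible; $707 goes to coinsurance; 50% of $707 = $353.50. Cost to patient: $1,384.50. OOP to date $1,384.50.
Claim 2 ($2,223): deductible already satisfied, so patient's share is 50% × $2,223 = $1,111.50. Patient pays $1,111.50; OOP now $2,496.
Claim 3 ($180): deductible already satisfied, so patient's share is 50% × $180 = $90. Cost to patient: $90. OOP to date $2,586.

$90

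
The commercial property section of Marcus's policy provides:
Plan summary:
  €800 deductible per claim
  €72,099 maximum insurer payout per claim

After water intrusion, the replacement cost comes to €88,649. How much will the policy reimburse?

€72,099

Less the €800 deductible: €88,649 − €800 = €87,849.
Since €87,849 > €72,099, the payout is capped at €72,099.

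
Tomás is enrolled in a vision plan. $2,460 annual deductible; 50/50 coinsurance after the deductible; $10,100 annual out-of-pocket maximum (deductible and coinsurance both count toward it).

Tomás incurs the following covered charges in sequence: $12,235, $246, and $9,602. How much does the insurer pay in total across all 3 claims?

#1 ($12,235): $2,460 to deductible, leaving $9,775; 50% of $9,775 = $4,887.50. Member owes $7,347.50 (running OOP $7,347.50). Plan pays $12,235 − $7,347.50 = $4,887.50.
#2 ($246): deductible met; 50% of $246 = $123. Cost to member: $123. OOP to date $7,470.50. Plan pays $246 − $123 = $123.
#3 ($9,602): deductible already satisfied, so member's share is 50% × $9,602 = $4,801. That would push OOP to $12,271.50, over the $10,100 cap, so member pays $10,100 − $7,470.50 = $2,629.50. Plan pays $9,602 − $2,629.50 = $6,972.50.
Insurer total = bills − member's total = $22,083 − $10,100 = $11,983.

$11,983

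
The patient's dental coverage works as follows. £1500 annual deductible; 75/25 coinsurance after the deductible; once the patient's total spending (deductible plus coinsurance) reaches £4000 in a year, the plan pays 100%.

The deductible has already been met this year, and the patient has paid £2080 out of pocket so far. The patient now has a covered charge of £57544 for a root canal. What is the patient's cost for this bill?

With the deductible met, the entire £57544 is subject to coinsurance.
25% of £57544 = £14386 falls to the patient.
Adding £14386 to the £2080 already spent would give £16466, which exceeds the £4000 cap; the patient pays just £4000 − £2080 = £1920.

£1920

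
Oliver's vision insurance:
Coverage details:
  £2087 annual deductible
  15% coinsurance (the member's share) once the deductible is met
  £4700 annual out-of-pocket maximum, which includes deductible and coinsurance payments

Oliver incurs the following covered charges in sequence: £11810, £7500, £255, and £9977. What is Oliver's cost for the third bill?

£29.55

Claim 1 (£11810): deductible takes £2087, £9723 remains; member's 15% is £1458.45. Member pays £3545.45; OOP now £3545.45.
Claim 2 (£7500): 15% coinsurance on £7500 = £1125. Member pays £1125; OOP now £4670.45.
Claim 3 (£255): 15% coinsurance on £255 = £38.25. Adding that to £4670.45 gives £4708.70, past the £4700 cap; member pays only £4700 − £4670.45 = £29.55.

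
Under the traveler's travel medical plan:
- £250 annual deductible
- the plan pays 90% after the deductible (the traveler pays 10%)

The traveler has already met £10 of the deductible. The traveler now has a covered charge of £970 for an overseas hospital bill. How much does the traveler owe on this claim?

Deductible still to meet: £250 − £10 = £240.
After the £240 deductible portion, £970 − £240 = £730 is subject to coinsurance.
Coinsurance: £730 × 10% = £73.
Traveler responsibility: £240 + £73 = £313.

£313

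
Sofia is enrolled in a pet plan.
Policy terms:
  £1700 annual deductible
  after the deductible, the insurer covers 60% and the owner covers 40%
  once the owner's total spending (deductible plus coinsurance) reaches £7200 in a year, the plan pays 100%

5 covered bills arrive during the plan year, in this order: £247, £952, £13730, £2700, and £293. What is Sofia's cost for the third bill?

Bill 1, £247: all of it applies to the deductible. Owner owes £247 (running OOP £247).
Bill 2, £952: entire amount goes to the deductible. Owner pays £952; OOP now £1199.
Bill 3, £13730: £501 to deductible, leaving £13229; 40% of £13229 = £5291.60. Owner pays £5792.60; OOP now £6991.60.

£5792.60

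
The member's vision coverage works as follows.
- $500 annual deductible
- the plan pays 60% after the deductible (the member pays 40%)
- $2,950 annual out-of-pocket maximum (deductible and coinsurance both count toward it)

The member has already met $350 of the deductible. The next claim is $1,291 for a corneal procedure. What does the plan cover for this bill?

$684.60

Deductible still to meet: $500 − $350 = $150.
The remaining $1,141 (= $1,291 − $150) moves to coinsurance.
Member's 40% share of $1,141 is $456.40.
That puts the member's cost at $150 + $456.40 = $606.40 before any cap.
Year-to-date out-of-pocket becomes $350 + $606.40 = $956.40, still under the $2,950 maximum, so no cap applies.
Insurer pays the balance: $1,291 − $606.40 = $684.60.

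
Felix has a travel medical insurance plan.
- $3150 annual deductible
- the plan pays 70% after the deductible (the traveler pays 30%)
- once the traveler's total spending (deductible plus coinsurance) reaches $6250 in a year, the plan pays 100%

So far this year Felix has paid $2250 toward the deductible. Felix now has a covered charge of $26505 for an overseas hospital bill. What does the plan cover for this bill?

$22505

$2250 of the $3150 deductible is already met, leaving $900.
After the $900 deductible portion, $26505 − $900 = $25605 is subject to coinsurance.
Traveler's 30% share of $25605 is $7681.50.
That puts the traveler's cost at $900 + $7681.50 = $8581.50 before any cap.
That would bring total out-of-pocket to $10831.50, past the $6250 cap. The traveler is capped at $6250 − $2250 = $4000 on this claim.
The plan picks up $26505 − $4000 = $22505.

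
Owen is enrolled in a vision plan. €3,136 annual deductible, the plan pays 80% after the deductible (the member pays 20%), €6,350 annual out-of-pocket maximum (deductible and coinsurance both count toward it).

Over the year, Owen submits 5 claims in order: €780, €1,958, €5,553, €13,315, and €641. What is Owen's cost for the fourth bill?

€2,183

Claim 1 (€780): all of it applies to the deductible. Member owes €780 (running OOP €780).
Claim 2 (€1,958): fully absorbed by the deductible. Member pays €1,958; OOP now €2,738.
Claim 3 (€5,553): deductible takes €398, €5,155 remains; coinsurance €5,155 × 20% = €1,031. Member pays €1,429; OOP now €4,167.
Claim 4 (€13,315): 20% coinsurance on €13,315 = €2,663. Adding that to €4,167 gives €6,830, past the €6,350 cap; member pays only €6,350 − €4,167 = €2,183.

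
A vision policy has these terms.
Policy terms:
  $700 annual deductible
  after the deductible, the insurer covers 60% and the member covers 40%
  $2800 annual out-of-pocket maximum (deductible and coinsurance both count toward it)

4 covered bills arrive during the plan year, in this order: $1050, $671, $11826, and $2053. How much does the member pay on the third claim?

Bill 1, $1050: $700 to deductible, leaving $350; 40% of $350 = $140. Member owes $840 (running OOP $840).
Bill 2, $671: 40% coinsurance on $671 = $268.40. Member owes $268.40 (running OOP $1108.40).
Bill 3, $11826: 40% coinsurance on $11826 = $4730.40. Adding that to $1108.40 gives $5838.80, past the $2800 cap; member pays only $2800 − $1108.40 = $1691.60.

$1691.60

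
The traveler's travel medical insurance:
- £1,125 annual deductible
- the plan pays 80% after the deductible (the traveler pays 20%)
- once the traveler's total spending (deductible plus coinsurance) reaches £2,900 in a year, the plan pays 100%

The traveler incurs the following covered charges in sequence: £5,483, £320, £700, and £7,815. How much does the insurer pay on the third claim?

#1 (£5,483): deductible takes £1,125, £4,358 remains; traveler's 20% is £871.60. Cost to traveler: £1,996.60. OOP to date £1,996.60. Plan pays £5,483 − £1,996.60 = £3,486.40.
#2 (£320): deductible already satisfied, so traveler's share is 20% × £320 = £64. Traveler pays £64; OOP now £2,060.60. Plan pays £320 − £64 = £256.
#3 (£700): deductible met; 20% of £700 = £140. Traveler pays £140; OOP now £2,200.60. Insurer: £700 − £140 = £560.

£560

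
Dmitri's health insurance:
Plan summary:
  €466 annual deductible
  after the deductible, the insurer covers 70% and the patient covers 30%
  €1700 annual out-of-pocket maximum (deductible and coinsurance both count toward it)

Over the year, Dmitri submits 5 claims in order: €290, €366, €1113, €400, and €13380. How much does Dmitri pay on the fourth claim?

€120

Bill 1, €290: fully absorbed by the deductible. Patient owes €290 (running OOP €290).
Bill 2, €366: €176 to deductible, leaving €190; coinsurance €190 × 30% = €57. Patient owes €233 (running OOP €523).
Bill 3, €1113: deductible already satisfied, so patient's share is 30% × €1113 = €333.90. Patient pays €333.90; OOP now €856.90.
Bill 4, €400: deductible met; 30% of €400 = €120. Patient pays €120; OOP now €976.90.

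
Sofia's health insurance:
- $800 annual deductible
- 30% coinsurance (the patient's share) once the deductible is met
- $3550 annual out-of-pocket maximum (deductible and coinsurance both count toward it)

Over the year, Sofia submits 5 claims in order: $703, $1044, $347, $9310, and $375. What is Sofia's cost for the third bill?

Claim 1 — $703: entire amount goes to the deductible. Cost to patient: $703. OOP to date $703.
Claim 2 — $1044: deductible takes $97, $947 remains; 30% of $947 = $284.10. Cost to patient: $381.10. OOP to date $1084.10.
Claim 3 — $347: deductible already satisfied, so patient's share is 30% × $347 = $104.10. Patient pays $104.10; OOP now $1188.20.

$104.10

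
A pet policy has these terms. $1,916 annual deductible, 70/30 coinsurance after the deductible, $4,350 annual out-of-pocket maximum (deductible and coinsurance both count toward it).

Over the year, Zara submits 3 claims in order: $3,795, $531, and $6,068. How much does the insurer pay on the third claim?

Claim 1 ($3,795): deductible takes $1,916, $1,879 remains; owner's 30% is $563.70. Owner pays $2,479.70; OOP now $2,479.70. Insurer: $3,795 − $2,479.70 = $1,315.30.
Claim 2 ($531): deductible already satisfied, so owner's share is 30% × $531 = $159.30. Owner owes $159.30 (running OOP $2,639). Insurer: $531 − $159.30 = $371.70.
Claim 3 ($6,068): deductible already satisfied, so owner's share is 30% × $6,068 = $1,820.40. Adding that to $2,639 gives $4,459.40, past the $4,350 cap; owner pays only $4,350 − $2,639 = $1,711. Insurer: $6,068 − $1,711 = $4,357.

$4,357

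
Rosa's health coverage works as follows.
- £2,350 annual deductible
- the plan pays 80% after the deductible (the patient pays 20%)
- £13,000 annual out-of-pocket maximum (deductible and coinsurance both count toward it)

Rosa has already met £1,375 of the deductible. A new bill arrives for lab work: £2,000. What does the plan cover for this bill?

£820

Deductible still to meet: £2,350 − £1,375 = £975.
The remaining £1,025 (= £2,000 − £975) moves to coinsurance.
Coinsurance: £1,025 × 20% = £205.
That puts the patient's cost at £975 + £205 = £1,180 before any cap.
Year-to-date out-of-pocket becomes £1,375 + £1,180 = £2,555, still under the £13,000 maximum, so no cap applies.
Insurer pays the balance: £2,000 − £1,180 = £820.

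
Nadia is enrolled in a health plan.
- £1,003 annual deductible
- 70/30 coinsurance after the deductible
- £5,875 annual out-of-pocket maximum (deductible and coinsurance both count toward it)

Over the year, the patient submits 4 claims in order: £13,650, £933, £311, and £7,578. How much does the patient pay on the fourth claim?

#1 (£13,650): £1,003 finishes the deductible; £12,647 goes to coinsurance; 30% of £12,647 = £3,794.10. Cost to patient: £4,797.10. OOP to date £4,797.10.
#2 (£933): deductible already satisfied, so patient's share is 30% × £933 = £279.90. Cost to patient: £279.90. OOP to date £5,077.
#3 (£311): deductible met; 30% of £311 = £93.30. Cost to patient: £93.30. OOP to date £5,170.30.
#4 (£7,578): 30% coinsurance on £7,578 = £2,273.40. That would push OOP to £7,443.70, over the £5,875 cap, so patient pays £5,875 − £5,170.30 = £704.70.

£704.70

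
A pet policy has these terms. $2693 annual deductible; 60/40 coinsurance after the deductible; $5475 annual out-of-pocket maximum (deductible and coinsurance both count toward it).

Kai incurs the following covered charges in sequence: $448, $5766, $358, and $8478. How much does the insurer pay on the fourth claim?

$7247.60

Claim 1 ($448): all of it applies to the deductible. Owner owes $448 (running OOP $448). Insurer: $448 − $448 = $0.
Claim 2 ($5766): $2245 to deductible, leaving $3521; owner's 40% is $1408.40. Cost to owner: $3653.40. OOP to date $4101.40. Plan pays $5766 − $3653.40 = $2112.60.
Claim 3 ($358): deductible met; 40% of $358 = $143.20. Owner pays $143.20; OOP now $4244.60. Insurer: $358 − $143.20 = $214.80.
Claim 4 ($8478): 40% coinsurance on $8478 = $3391.20. Adding that to $4244.60 gives $7635.80, past the $5475 cap; owner pays only $5475 − $4244.60 = $1230.40. Insurer: $8478 − $1230.40 = $7247.60.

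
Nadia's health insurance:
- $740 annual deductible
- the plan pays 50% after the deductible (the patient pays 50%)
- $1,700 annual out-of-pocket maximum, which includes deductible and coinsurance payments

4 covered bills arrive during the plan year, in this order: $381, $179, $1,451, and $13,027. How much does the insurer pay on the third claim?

$635.50

Claim 1 — $381: all of it applies to the deductible. Patient pays $381; OOP now $381. Plan pays $381 − $381 = $0.
Claim 2 — $179: entire amount goes to the deductible. Patient pays $179; OOP now $560. Insurer: $179 − $179 = $0.
Claim 3 — $1,451: $180 to deductible, leaving $1,271; patient's 50% is $635.50. Patient owes $815.50 (running OOP $1,375.50). Plan pays $1,451 − $815.50 = $635.50.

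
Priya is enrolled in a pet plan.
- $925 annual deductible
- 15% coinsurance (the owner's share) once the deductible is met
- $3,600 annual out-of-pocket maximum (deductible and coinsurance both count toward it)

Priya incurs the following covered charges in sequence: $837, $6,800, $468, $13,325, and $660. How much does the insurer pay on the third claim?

$397.80

Claim 1 — $837: fully absorbed by the deductible. Cost to owner: $837. OOP to date $837. Plan pays $837 − $837 = $0.
Claim 2 — $6,800: $88 to deductible, leaving $6,712; coinsurance $6,712 × 15% = $1,006.80. Owner pays $1,094.80; OOP now $1,931.80. Insurer: $6,800 − $1,094.80 = $5,705.20.
Claim 3 — $468: deductible already satisfied, so owner's share is 15% × $468 = $70.20. Owner pays $70.20; OOP now $2,002. Insurer: $468 − $70.20 = $397.80.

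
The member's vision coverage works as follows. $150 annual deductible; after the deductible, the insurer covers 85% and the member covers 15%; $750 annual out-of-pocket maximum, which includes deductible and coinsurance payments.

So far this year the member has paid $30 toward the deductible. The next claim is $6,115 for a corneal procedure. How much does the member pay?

Remaining deductible: $150 − $30 = $120.
That leaves $6,115 − $120 = $5,995 for coinsurance.
15% of $5,995 = $899.25 falls to the member.
That puts the member's cost at $120 + $899.25 = $1,019.25 before any cap.
That would bring total out-of-pocket to $1,049.25, past the $750 cap. The member is capped at $750 − $30 = $720 on this claim.

$720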